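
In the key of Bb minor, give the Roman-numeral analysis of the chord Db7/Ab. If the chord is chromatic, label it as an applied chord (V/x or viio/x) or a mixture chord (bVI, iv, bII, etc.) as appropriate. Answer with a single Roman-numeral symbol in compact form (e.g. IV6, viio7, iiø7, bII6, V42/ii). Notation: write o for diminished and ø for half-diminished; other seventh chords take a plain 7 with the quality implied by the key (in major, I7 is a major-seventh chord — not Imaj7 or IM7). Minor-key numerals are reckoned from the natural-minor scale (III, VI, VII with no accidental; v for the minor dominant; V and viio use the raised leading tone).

The pitches Db-F-Ab-Cb form a dominant seventh chord rooted on Db.
Db is not a diatonic chord root with this quality in Bb minor, but it lies a perfect fifth above Gb (VI), so the chord functions as an applied dominant of VI.
With Ab in the bass the chord is in second inversion, so the figured bass is 43.

V43/VI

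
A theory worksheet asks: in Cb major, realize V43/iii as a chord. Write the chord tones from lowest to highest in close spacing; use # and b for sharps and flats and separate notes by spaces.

V43/iii is a secondary dominant — the dominant seventh of iii. iii in Cb major is Eb, so the applied chord's root is Bb, a perfect fifth above.
Building a dominant seventh chord on Bb gives Bb-D-F-Ab.
With the 43 figure the chord is in second inversion; from the bass F upward in close position it reads F-Ab-Bb-D.

F Ab Bb D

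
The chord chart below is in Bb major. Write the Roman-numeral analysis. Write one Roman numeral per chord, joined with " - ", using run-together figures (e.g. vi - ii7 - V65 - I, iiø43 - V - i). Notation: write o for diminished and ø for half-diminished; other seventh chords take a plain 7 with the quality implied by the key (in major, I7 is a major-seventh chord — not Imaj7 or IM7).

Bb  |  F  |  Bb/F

Bb has root Bb, degree 1 in Bb major, so I.
F: major triad on F = scale degree 5 → V.
Bb/F has root Bb, degree 1 in Bb major, so I64.

I - V - I64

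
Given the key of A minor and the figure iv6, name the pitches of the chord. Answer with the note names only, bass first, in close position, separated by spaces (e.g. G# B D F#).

F A D

In A minor, scale degree 4 is D, and the diatonic chord built there is a minor triad.
That chord is spelled D-F-A.
With the 6 figure the chord is in first inversion; from the bass F upward in close position it reads F-A-D.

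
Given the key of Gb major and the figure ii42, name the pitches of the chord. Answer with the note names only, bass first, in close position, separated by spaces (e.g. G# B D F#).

The numeral's case and figure indicate a minor seventh chord. In Gb major its root, the supertonic, is Ab.
Stacking thirds from Ab gives Ab-Cb-Eb-Gb.
The figured bass 42 indicates third inversion, placing the seventh (Gb) in the bass: Gb-Ab-Cb-Eb.

Gb Ab Cb Eb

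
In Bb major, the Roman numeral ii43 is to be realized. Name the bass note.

G

ii in Bb major has root C; the chord is C-Eb-G-Bb.
The figure 43 means second inversion — the fifth is in the bass.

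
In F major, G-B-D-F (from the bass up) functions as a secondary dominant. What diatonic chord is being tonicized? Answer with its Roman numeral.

V

The chord is a dominant seventh chord on G.
A dominant resolves down a perfect fifth: G → C. In F major, C is scale degree 5, i.e. V.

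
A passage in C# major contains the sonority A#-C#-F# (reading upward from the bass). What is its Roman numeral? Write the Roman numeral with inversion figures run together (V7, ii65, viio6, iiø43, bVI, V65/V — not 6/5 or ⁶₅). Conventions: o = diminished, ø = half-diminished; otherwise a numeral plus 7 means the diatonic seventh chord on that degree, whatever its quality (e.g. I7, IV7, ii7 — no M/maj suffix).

IV6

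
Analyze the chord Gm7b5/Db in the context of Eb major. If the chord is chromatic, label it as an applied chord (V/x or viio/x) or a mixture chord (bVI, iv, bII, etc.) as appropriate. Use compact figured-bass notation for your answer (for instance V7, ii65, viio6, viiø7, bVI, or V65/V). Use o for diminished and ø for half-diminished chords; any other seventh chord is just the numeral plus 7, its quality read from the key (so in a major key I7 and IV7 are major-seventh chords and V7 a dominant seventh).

viiø43/IV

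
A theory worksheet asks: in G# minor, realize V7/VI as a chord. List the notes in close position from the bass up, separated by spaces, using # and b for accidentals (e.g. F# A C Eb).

B D# F# A

V7/VI is a secondary dominant — the dominant seventh of VI. VI in G# minor is E, so the applied chord's root is B, a perfect fifth above.
Building a dominant seventh chord on B gives B-D#-F#-A.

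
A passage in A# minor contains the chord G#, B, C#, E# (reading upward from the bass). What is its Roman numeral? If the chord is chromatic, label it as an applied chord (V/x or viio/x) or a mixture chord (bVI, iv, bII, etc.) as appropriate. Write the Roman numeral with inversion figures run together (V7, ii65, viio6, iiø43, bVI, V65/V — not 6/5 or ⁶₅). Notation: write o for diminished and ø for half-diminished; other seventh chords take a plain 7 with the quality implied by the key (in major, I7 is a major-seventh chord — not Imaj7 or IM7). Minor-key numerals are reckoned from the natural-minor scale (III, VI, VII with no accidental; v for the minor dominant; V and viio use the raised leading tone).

The pitches C#-E#-G#-B form a dominant seventh chord rooted on C#.
C# is not a diatonic chord root with this quality in A# minor, but it lies a perfect fifth above F# (VI), so the chord functions as an applied dominant of VI.
With G# in the bass the chord is in second inversion, so the figured bass is 43.

V43/VI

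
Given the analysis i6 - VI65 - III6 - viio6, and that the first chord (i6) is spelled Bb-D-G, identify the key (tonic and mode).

G minor

The anchor chord is a minor triad on G, labeled i6.
If G is scale degree 1 and the mode makes that degree carry a minor triad, the tonic is G and the mode is minor.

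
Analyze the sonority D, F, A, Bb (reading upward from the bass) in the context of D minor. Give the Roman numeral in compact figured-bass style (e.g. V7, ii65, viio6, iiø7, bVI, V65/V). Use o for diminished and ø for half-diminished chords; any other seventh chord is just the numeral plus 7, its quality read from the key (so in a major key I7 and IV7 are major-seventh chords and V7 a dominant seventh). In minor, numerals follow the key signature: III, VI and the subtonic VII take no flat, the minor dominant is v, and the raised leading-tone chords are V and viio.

Stacked in thirds the chord is Bb-D-F-A: a major seventh chord on Bb.
Bb is scale degree 6 in D minor, and a major seventh chord on that degree is written VI7.
With D in the bass the chord is in first inversion, so the figured bass is 65.

VI65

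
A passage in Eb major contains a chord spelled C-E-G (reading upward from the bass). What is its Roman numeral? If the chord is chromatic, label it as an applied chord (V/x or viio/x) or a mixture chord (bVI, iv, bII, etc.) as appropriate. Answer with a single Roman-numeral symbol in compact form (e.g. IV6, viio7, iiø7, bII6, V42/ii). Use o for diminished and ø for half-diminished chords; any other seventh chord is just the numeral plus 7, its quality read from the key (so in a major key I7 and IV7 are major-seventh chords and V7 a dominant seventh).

V/ii

The pitches C-E-G form a major triad rooted on C.
C is not a diatonic chord root with this quality in Eb major, but it lies a perfect fifth above F (ii), so the chord functions as an applied dominant of ii.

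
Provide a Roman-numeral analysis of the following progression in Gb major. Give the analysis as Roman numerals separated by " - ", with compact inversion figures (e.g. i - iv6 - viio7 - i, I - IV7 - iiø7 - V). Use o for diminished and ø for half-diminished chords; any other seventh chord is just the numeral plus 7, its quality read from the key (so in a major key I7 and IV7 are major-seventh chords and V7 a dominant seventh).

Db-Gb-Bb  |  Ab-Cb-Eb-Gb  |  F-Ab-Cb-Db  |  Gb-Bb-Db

Db-Gb-Bb: root Gb is the tonic; major triad there is I64.
Ab-Cb-Eb-Gb: root Ab is the supertonic; minor seventh chord there is ii7.
F-Ab-Cb-Db: root Db is the dominant; dominant seventh chord there is V65.
Gb-Bb-Db has root Gb, degree 1 in Gb major, so I.

I64 - ii7 - V65 - I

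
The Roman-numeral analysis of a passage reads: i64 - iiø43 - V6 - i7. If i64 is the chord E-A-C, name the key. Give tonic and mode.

A minor

The chord Am/E is a minor triad rooted on A; its label is i64.
If A is scale degree 1 and the mode makes that degree carry a minor triad, the tonic is A and the mode is minor.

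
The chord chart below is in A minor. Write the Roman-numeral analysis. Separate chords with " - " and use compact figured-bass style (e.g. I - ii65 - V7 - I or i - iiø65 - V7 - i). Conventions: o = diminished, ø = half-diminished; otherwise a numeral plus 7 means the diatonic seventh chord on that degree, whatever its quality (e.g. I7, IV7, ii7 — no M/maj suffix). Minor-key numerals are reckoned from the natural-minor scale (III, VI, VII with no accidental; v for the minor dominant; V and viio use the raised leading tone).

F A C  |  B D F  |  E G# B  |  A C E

VI - iio - V - i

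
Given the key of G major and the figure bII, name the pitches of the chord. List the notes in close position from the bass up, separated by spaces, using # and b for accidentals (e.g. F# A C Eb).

Ab C Eb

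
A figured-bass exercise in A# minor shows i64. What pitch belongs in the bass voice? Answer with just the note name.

E#

i in A# minor has root A#; the chord is A#-C#-E#.
The figure 64 means second inversion — the fifth is in the bass.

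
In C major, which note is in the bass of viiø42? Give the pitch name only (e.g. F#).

viiø in C major has root B; the chord is B-D-F-A.
The figure 42 means third inversion — the seventh is in the bass.

A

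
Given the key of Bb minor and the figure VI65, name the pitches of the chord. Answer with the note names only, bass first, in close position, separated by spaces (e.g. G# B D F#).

In Bb minor, scale degree 6 is Gb, and the diatonic chord built there is a major seventh chord.
Stacking thirds from Gb gives Gb-Bb-Db-F.
With the 65 figure the chord is in first inversion; from the bass Bb upward in close position it reads Bb-Db-F-Gb.

Bb Db F Gb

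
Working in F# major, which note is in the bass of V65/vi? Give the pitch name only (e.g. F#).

The applied chord V65/vi is rooted on A#: A#-C##-E#-G#.
The figure 65 means first inversion — the third is in the bass.

C##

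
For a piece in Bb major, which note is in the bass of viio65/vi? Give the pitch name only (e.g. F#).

The applied chord viio65/vi is rooted on F#: F#-A-C-Eb.
The figure 65 means first inversion — the third is in the bass.

A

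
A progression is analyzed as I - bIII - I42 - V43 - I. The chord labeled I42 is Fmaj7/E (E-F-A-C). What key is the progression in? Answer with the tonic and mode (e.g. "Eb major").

I42 is given as E-F-A-C — a major seventh chord with root F.
If F is scale degree 1 and the mode makes that degree carry a major seventh chord, the tonic is F and the mode is major.

F major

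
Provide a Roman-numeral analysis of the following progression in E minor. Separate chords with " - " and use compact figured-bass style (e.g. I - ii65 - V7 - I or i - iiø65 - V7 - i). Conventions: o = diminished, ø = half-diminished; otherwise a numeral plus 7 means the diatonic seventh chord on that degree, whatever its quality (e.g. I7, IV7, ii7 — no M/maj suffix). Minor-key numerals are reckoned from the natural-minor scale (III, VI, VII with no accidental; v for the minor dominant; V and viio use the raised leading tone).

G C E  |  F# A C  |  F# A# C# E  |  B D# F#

G-C-E: major triad on C = scale degree 6 → VI64.
F#-A-C: root F# is the supertonic; diminished triad there is iio.
F#-A#-C#-E is the secondary dominant of V (dominant seventh chord on F#): V7/V.
B-D#-F#: major triad on B = scale degree 5 → V.

VI64 - iio - V7/V - V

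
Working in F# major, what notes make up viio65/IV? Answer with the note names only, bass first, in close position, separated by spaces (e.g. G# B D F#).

The slash marks an applied leading-tone chord: viio of IV. In F# major, IV is B, so the leading tone to it is A#, a half step below.
Building a fully diminished seventh chord on A# gives A#-C#-E-G.
The figured bass 65 indicates first inversion, placing the third (C#) in the bass: C#-E-G-A#.

C# E G A#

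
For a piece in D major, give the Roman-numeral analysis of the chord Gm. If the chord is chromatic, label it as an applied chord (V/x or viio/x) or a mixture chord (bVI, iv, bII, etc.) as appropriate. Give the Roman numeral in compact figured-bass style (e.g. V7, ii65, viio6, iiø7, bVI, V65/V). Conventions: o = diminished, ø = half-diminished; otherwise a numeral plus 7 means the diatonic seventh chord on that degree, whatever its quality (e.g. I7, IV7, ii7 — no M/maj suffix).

iv

The pitches G-Bb-D form a minor triad rooted on G.
G is the fourth degree of D major. This is the minor subdominant, borrowed from the parallel minor.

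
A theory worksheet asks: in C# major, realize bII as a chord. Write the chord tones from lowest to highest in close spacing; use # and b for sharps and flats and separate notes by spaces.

bII is the Neapolitan chord — a major triad on the lowered second degree. In C# major that root is D.
So the chord is D-F#-A, a major triad.

D F# A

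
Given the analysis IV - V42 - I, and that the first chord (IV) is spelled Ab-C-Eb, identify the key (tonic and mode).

The anchor chord is a major triad on Ab, labeled IV.
Counting down 3 scale steps from Ab places the tonic on Eb; a major triad on degree 4 is diatonic only in major.

Eb major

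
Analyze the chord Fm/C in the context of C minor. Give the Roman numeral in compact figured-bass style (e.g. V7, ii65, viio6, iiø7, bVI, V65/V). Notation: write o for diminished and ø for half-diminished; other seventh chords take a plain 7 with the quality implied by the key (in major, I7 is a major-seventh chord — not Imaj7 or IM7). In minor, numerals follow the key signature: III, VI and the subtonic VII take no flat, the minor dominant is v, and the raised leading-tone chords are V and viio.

iv64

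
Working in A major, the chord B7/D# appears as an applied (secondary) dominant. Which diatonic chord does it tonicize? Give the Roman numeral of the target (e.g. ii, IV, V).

The chord is a dominant seventh chord on B.
A dominant resolves down a perfect fifth: B → E. In A major, E is scale degree 5, i.e. V.

V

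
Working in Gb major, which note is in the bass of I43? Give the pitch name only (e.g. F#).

I in Gb major has root Gb; the chord is Gb-Bb-Db-F.
The figure 43 means second inversion — the fifth is in the bass.

Db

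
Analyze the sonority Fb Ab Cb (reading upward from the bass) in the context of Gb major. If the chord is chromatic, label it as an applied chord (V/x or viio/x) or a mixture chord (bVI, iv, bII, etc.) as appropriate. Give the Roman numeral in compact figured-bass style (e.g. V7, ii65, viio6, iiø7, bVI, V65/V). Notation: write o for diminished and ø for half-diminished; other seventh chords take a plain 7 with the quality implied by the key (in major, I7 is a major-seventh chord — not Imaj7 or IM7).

bVII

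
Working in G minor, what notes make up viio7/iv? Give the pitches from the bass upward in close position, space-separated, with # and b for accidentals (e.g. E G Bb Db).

B D F Ab

The slash marks an applied leading-tone chord: viio of iv. In G minor, iv is C, so the leading tone to it is B, a half step below.
Building a fully diminished seventh chord on B gives B-D-F-Ab.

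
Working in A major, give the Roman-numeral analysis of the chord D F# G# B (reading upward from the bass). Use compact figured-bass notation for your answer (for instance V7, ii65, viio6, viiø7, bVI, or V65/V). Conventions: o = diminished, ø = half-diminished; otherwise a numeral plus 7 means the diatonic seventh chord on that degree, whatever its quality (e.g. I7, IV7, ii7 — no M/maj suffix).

viiø43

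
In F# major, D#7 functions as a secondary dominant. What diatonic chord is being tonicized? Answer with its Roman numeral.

The chord is a dominant seventh chord on D#.
A dominant resolves down a perfect fifth: D# → G#. In F# major, G# is scale degree 2, i.e. ii.

ii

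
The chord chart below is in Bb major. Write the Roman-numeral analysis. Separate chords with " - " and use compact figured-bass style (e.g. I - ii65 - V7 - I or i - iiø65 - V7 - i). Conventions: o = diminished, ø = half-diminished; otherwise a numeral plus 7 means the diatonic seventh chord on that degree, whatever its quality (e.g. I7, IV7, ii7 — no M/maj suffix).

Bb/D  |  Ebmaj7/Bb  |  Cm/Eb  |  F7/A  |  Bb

Bb/D has root Bb, degree 1 in Bb major, so I6.
Ebmaj7/Bb has root Eb, degree 4 in Bb major, so IV43.
Cm/Eb has root C, degree 2 in Bb major, so ii6.
F7/A: root F is the dominant; dominant seventh chord there is V65.
Bb has root Bb, degree 1 in Bb major, so I.

I6 - IV43 - ii6 - V65 - I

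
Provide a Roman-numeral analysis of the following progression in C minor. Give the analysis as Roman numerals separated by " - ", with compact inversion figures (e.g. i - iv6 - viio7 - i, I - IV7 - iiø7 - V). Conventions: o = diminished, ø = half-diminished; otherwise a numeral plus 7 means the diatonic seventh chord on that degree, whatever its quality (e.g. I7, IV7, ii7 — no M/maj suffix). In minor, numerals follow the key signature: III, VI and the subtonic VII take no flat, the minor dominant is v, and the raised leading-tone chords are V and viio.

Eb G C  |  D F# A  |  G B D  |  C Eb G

Eb-G-C: minor triad on C = scale degree 1 → i6.
D-F#-A: chromatic; D is V of V, so V/V.
G-B-D: major triad on G = scale degree 5 → V.
C-Eb-G has root C, degree 1 in C minor, so i.

i6 - V/V - V - i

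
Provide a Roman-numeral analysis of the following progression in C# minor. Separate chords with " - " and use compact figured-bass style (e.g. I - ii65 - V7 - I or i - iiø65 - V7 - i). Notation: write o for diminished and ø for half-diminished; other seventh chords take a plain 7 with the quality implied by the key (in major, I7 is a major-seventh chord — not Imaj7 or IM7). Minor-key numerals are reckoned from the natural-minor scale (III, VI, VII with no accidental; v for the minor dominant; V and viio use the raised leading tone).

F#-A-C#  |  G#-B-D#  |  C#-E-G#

F#-A-C# has root F#, degree 4 in C# minor, so iv.
G#-B-D#: minor triad on G# = scale degree 5 → v.
C#-E-G#: minor triad on C# = scale degree 1 → i.

iv - v - i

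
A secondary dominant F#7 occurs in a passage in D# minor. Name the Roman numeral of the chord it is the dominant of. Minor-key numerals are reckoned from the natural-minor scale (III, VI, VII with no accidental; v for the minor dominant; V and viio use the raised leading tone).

VI

The chord is a dominant seventh chord on F#.
A dominant resolves down a perfect fifth: F# → B. In D# minor, B is scale degree 6, i.e. VI.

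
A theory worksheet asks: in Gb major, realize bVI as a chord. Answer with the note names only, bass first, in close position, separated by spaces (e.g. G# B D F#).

bVI is a major triad on the lowered sixth degree, borrowed from the parallel minor. In Gb major that root is Ebb.
So the chord is Ebb-Gb-Bbb, a major triad.

Ebb Gb Bbb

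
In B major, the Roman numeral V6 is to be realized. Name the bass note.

V in B major has root F#; the chord is F#-A#-C#.
The figure 6 means first inversion — the third is in the bass.

A#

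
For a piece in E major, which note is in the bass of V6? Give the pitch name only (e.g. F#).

V in E major has root B; the chord is B-D#-F#.
The figure 6 means first inversion — the third is in the bass.

D#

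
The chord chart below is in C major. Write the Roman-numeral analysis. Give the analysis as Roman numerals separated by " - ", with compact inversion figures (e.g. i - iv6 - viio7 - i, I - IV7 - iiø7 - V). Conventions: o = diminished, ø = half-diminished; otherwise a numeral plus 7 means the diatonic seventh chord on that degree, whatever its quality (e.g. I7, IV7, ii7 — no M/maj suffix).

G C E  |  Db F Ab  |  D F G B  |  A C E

G-C-E: major triad on C = scale degree 1 → I64.
Db-F-Ab: Db with this quality isn't in the key; a major triad on b2 is the Neapolitan chord, bII.
D-F-G-B has root G, degree 5 in C major, so V43.
A-C-E: root A is the submediant; minor triad there is vi.

I64 - bII - V43 - vi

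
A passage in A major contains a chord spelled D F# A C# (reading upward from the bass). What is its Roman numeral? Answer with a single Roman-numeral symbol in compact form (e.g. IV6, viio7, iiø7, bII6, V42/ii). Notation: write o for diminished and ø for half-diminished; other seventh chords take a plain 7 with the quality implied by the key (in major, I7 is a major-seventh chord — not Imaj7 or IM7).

IV7

Stacked in thirds the chord is D-F#-A-C#: a major seventh chord on D.
In A major, D is the subdominant; the diatonic major seventh chord there is IV7.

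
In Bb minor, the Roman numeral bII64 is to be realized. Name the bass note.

Gb

bII in Bb minor has root Cb; the chord is Cb-Eb-Gb.
The figure 64 means second inversion — the fifth is in the bass.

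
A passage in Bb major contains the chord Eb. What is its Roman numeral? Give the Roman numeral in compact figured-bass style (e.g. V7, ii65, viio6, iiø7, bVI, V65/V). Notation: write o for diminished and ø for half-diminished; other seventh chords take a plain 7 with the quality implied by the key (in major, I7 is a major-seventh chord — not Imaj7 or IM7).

IV

Stacked in thirds the chord is Eb-G-Bb: a major triad on Eb.
In Bb major, Eb is the subdominant; the diatonic major triad there is IV.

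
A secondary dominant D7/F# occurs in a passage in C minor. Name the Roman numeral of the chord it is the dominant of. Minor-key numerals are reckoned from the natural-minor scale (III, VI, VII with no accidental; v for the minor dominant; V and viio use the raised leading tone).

The chord is a dominant seventh chord on D.
A dominant resolves down a perfect fifth: D → G. In C minor, G is scale degree 5, i.e. V.

V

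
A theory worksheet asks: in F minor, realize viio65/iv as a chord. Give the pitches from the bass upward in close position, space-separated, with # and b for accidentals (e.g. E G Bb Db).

C Eb Gb A

The slash marks an applied leading-tone chord: viio of iv. In F minor, iv is Bb, so the leading tone to it is A, a half step below.
Building a fully diminished seventh chord on A gives A-C-Eb-Gb.
With the 65 figure the chord is in first inversion; from the bass C upward in close position it reads C-Eb-Gb-A.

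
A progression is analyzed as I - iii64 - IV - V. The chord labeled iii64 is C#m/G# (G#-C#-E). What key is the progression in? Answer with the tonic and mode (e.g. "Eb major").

A major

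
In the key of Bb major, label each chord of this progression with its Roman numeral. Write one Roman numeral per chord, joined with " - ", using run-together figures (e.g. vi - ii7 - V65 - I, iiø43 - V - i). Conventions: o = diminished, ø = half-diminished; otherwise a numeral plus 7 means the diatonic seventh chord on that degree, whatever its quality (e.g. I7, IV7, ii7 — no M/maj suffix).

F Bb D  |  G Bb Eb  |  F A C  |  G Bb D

F-Bb-D: root Bb is the tonic; major triad there is I64.
G-Bb-Eb has root Eb, degree 4 in Bb major, so IV6.
F-A-C has root F, degree 5 in Bb major, so V.
G-Bb-D: root G is the submediant; minor triad there is vi.

I64 - IV6 - V - vi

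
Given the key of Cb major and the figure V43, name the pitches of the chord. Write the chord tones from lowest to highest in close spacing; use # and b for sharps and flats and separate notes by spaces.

Db Fb Gb Bb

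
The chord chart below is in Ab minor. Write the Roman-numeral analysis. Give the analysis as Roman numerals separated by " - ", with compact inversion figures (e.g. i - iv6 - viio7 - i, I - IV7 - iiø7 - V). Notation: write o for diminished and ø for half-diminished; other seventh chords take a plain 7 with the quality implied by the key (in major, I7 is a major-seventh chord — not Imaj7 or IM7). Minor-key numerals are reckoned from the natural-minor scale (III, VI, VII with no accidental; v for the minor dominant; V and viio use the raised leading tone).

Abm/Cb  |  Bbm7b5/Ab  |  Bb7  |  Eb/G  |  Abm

i6 - iiø42 - V7/V - V6 - i

Abm/Cb has root Ab, degree 1 in Ab minor, so i6.
Bbm7b5/Ab: half-diminished seventh chord on Bb = scale degree 2 → iiø42.
Bb7: a dominant seventh chord on Bb, the applied dominant of V → V7/V.
Eb/G: major triad on Eb = scale degree 5 → V6.
Abm: minor triad on Ab = scale degree 1 → i.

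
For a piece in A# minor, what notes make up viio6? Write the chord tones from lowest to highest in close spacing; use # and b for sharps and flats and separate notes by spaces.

B# D# G##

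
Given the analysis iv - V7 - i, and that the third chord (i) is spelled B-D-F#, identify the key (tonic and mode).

B minor

The anchor chord is a minor triad on B, labeled i.
If B is scale degree 1 and the mode makes that degree carry a minor triad, the tonic is B and the mode is minor.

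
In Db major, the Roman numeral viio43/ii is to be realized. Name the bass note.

The applied chord viio43/ii is rooted on D: D-F-Ab-Cb.
The figure 43 means second inversion — the fifth is in the bass.

Ab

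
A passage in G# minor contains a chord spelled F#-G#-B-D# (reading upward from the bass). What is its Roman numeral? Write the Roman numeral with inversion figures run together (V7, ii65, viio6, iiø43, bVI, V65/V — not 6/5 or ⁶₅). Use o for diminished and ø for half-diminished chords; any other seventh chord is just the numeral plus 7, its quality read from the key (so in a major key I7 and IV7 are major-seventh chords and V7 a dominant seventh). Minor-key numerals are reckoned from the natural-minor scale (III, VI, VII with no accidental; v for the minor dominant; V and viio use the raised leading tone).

The pitches G#-B-D#-F# form a minor seventh chord rooted on G#.
In G# minor, G# is the tonic; the diatonic minor seventh chord there is i7.
With F# in the bass the chord is in third inversion, so the figured bass is 42.

i42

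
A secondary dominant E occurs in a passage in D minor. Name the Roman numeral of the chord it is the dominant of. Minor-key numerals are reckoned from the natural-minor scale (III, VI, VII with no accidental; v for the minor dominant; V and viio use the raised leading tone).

The chord is a major triad on E.
A dominant resolves down a perfect fifth: E → A. In D minor, A is scale degree 5, i.e. V.

V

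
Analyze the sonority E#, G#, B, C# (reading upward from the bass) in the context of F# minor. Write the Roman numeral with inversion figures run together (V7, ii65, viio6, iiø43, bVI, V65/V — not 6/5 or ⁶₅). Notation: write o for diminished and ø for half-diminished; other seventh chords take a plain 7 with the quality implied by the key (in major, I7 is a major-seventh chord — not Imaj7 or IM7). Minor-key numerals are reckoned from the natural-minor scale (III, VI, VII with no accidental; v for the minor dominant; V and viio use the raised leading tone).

V65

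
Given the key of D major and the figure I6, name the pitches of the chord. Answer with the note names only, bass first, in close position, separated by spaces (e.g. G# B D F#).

F# A D

The numeral's case and figure indicate a major triad. In D major its root, the tonic, is D.
That chord is spelled D-F#-A.
With the 6 figure the chord is in first inversion; from the bass F# upward in close position it reads F#-A-D.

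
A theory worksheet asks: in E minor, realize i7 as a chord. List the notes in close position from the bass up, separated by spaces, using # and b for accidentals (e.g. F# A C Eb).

E G B D

In E minor, scale degree 1 is E, and the diatonic chord built there is a minor seventh chord.
That chord is spelled E-G-B-D.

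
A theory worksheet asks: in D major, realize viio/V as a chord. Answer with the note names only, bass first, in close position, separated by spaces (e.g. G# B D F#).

viio/V is a secondary leading-tone chord. The target V is A in D major; the applied chord is rooted a semitone below, on G#.
Building a diminished triad on G# gives G#-B-D.

G# B D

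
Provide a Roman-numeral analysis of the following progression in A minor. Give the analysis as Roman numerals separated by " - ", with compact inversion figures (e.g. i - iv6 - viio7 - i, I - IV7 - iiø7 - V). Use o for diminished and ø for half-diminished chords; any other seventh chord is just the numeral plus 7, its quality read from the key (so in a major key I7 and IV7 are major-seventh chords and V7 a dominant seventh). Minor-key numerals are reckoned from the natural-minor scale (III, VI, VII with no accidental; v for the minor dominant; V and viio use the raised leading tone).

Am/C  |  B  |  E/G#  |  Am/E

Am/C has root A, degree 1 in A minor, so i6.
B: a major triad on B, the applied dominant of V → V/V.
E/G#: major triad on E = scale degree 5 → V6.
Am/E: minor triad on A = scale degree 1 → i64.

i6 - V/V - V6 - i64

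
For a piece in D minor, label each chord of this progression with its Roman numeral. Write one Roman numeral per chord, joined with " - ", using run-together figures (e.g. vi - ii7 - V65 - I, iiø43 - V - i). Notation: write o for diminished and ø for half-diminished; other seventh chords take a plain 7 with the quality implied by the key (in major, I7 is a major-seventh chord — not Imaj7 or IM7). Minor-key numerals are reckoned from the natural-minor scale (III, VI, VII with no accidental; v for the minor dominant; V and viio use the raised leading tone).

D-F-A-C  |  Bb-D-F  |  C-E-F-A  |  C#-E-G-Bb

D-F-A-C: root D is the tonic; minor seventh chord there is i7.
Bb-D-F has root Bb, degree 6 in D minor, so VI.
C-E-F-A has root F, degree 3 in D minor, so III43.
C#-E-G-Bb: fully diminished seventh chord on C# = scale degree 7 → viio7.

i7 - VI - III43 - viio7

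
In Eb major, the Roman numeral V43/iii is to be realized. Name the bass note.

A

The applied chord V43/iii is rooted on D: D-F#-A-C.
The figure 43 means second inversion — the fifth is in the bass.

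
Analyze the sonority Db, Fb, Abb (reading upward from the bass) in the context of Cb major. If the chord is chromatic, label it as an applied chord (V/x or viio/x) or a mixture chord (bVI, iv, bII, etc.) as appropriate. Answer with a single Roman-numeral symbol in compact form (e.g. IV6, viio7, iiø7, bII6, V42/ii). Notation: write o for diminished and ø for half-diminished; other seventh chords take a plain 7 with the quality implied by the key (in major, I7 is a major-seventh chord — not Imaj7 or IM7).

Stacked in thirds the chord is Db-Fb-Abb: a diminished triad on Db.
Db is the second degree of Cb major. This is the diminished supertonic triad, borrowed from the parallel minor.

iio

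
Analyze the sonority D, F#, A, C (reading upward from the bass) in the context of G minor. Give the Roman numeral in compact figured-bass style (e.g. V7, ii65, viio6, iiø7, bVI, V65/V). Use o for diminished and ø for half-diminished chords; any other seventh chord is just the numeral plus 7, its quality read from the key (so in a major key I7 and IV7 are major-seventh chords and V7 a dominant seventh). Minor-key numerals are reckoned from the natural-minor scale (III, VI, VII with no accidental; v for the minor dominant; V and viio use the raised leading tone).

V7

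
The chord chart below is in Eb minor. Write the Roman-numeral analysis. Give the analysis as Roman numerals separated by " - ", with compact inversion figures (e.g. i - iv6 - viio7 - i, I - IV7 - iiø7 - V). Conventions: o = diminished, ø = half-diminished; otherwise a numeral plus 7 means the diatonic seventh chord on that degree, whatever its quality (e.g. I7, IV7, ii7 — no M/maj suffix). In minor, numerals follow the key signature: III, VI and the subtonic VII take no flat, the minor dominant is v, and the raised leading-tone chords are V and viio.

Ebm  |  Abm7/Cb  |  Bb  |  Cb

i - iv65 - V - VI

Ebm has root Eb, degree 1 in Eb minor, so i.
Abm7/Cb has root Ab, degree 4 in Eb minor, so iv65.
Bb: root Bb is the dominant; major triad there is V.
Cb: root Cb is the submediant; major triad there is VI.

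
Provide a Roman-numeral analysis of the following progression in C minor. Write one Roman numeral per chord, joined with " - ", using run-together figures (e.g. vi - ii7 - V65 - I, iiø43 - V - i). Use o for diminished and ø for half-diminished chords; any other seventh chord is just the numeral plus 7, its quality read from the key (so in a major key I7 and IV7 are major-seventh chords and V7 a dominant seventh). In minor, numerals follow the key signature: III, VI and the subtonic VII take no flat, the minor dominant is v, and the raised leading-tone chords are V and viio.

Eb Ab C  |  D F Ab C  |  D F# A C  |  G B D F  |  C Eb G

Eb-Ab-C: major triad on Ab = scale degree 6 → VI64.
D-F-Ab-C: root D is the supertonic; half-diminished seventh chord there is iiø7.
D-F#-A-C: a dominant seventh chord on D, the applied dominant of V → V7/V.
G-B-D-F has root G, degree 5 in C minor, so V7.
C-Eb-G: minor triad on C = scale degree 1 → i.

VI64 - iiø7 - V7/V - V7 - i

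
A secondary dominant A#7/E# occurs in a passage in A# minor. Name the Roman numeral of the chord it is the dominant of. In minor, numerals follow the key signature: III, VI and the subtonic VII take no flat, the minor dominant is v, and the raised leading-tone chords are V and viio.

The chord is a dominant seventh chord on A#.
A dominant resolves down a perfect fifth: A# → D#. In A# minor, D# is scale degree 4, i.e. iv.

iv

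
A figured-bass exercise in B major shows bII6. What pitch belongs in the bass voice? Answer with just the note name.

E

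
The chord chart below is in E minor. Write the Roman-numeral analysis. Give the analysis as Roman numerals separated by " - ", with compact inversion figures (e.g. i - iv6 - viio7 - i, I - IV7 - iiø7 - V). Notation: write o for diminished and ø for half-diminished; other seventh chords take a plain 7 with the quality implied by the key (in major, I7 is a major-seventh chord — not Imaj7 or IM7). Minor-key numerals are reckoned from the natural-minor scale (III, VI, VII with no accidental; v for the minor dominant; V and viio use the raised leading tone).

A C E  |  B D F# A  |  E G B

iv - v7 - i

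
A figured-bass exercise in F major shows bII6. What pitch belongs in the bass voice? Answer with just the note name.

bII in F major has root Gb; the chord is Gb-Bb-Db.
The figure 6 means first inversion — the third is in the bass.

Bb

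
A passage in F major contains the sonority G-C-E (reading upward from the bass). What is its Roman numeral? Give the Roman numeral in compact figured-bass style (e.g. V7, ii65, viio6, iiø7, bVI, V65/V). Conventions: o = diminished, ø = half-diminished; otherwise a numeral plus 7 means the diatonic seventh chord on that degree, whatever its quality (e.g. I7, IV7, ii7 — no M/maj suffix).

The pitches C-E-G form a major triad rooted on C.
In F major, C is the dominant; the diatonic major triad there is V.
With G in the bass the chord is in second inversion, so the figured bass is 64.

V64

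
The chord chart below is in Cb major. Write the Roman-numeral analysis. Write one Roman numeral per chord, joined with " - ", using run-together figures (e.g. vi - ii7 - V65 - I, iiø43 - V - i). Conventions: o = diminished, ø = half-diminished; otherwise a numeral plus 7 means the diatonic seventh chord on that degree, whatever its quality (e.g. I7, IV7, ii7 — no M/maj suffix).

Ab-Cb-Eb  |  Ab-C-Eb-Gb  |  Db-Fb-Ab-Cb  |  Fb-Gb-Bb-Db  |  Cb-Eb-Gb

Ab-Cb-Eb: root Ab is the submediant; minor triad there is vi.
Ab-C-Eb-Gb: a dominant seventh chord on Ab, the applied dominant of ii → V7/ii.
Db-Fb-Ab-Cb: minor seventh chord on Db = scale degree 2 → ii7.
Fb-Gb-Bb-Db: dominant seventh chord on Gb = scale degree 5 → V42.
Cb-Eb-Gb: root Cb is the tonic; major triad there is I.

vi - V7/ii - ii7 - V42 - I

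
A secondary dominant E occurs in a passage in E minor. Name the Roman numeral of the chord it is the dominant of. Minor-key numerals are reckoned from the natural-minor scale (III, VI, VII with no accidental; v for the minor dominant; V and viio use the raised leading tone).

The chord is a major triad on E.
A dominant resolves down a perfect fifth: E → A. In E minor, A is scale degree 4, i.e. iv.

iv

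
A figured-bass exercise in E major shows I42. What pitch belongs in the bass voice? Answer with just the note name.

D#

I in E major has root E; the chord is E-G#-B-D#.
The figure 42 means third inversion — the seventh is in the bass.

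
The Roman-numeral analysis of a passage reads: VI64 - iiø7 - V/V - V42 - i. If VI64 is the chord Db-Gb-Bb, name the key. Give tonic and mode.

Bb minor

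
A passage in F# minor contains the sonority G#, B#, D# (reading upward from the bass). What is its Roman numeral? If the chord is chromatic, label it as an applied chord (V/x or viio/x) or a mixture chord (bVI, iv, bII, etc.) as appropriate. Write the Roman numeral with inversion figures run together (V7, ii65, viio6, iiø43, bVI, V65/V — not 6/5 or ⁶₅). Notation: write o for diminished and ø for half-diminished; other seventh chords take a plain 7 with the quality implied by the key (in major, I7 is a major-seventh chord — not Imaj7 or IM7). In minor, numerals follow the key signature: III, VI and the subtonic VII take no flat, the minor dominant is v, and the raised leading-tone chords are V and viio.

V/V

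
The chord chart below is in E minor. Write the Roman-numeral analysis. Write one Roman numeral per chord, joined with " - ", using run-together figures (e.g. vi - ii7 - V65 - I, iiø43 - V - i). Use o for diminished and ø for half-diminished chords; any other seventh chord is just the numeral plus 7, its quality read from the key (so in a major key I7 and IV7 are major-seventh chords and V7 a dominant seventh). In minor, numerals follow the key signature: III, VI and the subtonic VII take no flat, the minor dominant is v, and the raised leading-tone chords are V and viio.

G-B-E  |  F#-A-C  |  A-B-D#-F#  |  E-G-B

G-B-E: root E is the tonic; minor triad there is i6.
F#-A-C has root F#, degree 2 in E minor, so iio.
A-B-D#-F# has root B, degree 5 in E minor, so V42.
E-G-B: root E is the tonic; minor triad there is i.

i6 - iio - V42 - i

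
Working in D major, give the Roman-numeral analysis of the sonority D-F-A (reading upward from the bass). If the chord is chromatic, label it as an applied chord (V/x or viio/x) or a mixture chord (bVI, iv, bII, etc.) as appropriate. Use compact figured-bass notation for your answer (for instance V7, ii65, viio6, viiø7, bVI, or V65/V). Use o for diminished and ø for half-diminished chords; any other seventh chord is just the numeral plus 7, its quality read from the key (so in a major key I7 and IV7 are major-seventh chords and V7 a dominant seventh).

i

Stacked in thirds the chord is D-F-A: a minor triad on D.
D is the first degree of D major. This is the minor tonic, borrowed from the parallel minor.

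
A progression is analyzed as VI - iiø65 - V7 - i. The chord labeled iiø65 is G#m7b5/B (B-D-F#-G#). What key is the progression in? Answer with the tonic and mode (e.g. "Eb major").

F# minor

The chord G#m7b5/B is a half-diminished seventh chord rooted on G#; its label is iiø65.
If G# is scale degree 2 and the mode makes that degree carry a half-diminished seventh chord, the tonic is F# and the mode is minor.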